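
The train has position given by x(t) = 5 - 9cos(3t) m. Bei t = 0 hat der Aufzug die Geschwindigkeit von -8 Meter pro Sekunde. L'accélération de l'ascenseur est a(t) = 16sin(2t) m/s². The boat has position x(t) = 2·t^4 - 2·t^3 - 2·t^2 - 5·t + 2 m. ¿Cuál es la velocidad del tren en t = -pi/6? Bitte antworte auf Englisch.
To solve this, we need to take 1 derivative of our position equation x(t) = 5 - 9·cos(3·t). Differentiating position, we get velocity: v(t) = 27·sin(3·t). From the given velocity equation v(t) = 27·sin(3·t), we substitute t = -pi/6 to get v = -27.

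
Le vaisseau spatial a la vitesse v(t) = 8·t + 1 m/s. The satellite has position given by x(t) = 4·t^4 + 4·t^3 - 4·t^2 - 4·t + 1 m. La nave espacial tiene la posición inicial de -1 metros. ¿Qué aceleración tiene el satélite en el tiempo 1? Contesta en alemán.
Um dies zu lösen, müssen wir 2 Ableitungen unserer Gleichung für die Position x(t) = 4·t^4 + 4·t^3 - 4·t^2 - 4·t + 1 nehmen. Durch Ableiten von der Position erhalten wir die Geschwindigkeit: v(t) = 16·t^3 + 12·t^2 - 8·t - 4. Die Ableitung von der Geschwindigkeit ergibt die Beschleunigung: a(t) = 48·t^2 + 24·t - 8. Wir haben die Beschleunigung a(t) = 48·t^2 + 24·t - 8. Durch Einsetzen von t = 1: a(1) = 64.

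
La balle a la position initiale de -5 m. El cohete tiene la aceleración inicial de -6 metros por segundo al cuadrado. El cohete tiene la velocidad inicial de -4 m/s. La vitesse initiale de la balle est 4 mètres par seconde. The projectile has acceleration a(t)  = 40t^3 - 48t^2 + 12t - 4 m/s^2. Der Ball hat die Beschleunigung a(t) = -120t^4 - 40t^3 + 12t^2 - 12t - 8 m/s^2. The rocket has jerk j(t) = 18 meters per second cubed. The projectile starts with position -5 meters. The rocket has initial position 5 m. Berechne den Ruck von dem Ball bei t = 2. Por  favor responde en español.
Debemos derivar nuestra ecuación de la aceleración a(t) = -120·t^4 - 40·t^3 + 12·t^2 - 12·t - 8 1 vez. Derivando la aceleración, obtenemos la sacudida: j(t) = -480·t^3 - 120·t^2 + 24·t - 12. Usando j(t) = -480·t^3 - 120·t^2 + 24·t - 12 y sustituyendo t = 2, encontramos j = -4284.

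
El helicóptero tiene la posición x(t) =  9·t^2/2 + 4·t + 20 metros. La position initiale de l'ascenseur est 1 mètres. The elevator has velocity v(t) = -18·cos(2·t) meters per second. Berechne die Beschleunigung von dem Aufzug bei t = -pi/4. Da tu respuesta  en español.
Debemos derivar nuestra ecuación de la velocidad v(t) = -18·cos(2·t) 1 vez. Tomando d/dt de v(t), encontramos a(t) = 36·sin(2·t). Usando a(t) = 36·sin(2·t) y sustituyendo t = -pi/4, encontramos a = -36.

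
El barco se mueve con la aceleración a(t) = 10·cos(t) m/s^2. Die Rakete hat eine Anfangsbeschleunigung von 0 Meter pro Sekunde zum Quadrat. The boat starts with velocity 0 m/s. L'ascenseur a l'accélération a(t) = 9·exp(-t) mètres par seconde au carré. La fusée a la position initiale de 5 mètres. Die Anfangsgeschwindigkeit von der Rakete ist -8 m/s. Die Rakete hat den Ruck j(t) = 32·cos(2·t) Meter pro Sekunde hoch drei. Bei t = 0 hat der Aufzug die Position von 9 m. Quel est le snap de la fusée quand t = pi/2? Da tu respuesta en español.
Para resolver esto, necesitamos tomar 1 derivada de nuestra ecuación de la sacudida j(t) = 32·cos(2·t). Tomando d/dt de j(t), encontramos s(t) = -64·sin(2·t). De la ecuación del snap s(t) = -64·sin(2·t), sustituimos t = pi/2 para obtener s = 0.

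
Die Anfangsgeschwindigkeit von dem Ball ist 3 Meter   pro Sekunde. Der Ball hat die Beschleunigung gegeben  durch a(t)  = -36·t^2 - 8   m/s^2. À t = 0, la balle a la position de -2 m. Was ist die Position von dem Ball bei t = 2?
Ausgehend von der Beschleunigung a(t) = -36·t^2 - 8, nehmen wir 2 Integrale. Das Integral von der Beschleunigung ist die Geschwindigkeit. Mit v(0) = 3 erhalten wir v(t) = -12·t^3 - 8·t + 3. Das Integral von der Geschwindigkeit, mit x(0) = -2, ergibt die Position: x(t) = -3·t^4 - 4·t^2 + 3·t - 2. Wir haben die Position x(t) = -3·t^4 - 4·t^2 + 3·t - 2. Durch Einsetzen von t = 2: x(2) = -60.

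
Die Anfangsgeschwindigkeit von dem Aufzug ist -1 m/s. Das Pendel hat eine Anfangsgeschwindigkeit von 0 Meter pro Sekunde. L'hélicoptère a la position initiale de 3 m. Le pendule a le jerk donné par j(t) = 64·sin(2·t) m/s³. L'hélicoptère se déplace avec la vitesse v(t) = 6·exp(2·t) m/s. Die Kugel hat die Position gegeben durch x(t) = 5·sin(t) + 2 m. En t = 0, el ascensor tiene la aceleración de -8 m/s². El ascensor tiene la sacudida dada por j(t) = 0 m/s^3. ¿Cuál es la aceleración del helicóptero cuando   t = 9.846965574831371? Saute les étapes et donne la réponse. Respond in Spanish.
La respuesta es 4286934730.44383.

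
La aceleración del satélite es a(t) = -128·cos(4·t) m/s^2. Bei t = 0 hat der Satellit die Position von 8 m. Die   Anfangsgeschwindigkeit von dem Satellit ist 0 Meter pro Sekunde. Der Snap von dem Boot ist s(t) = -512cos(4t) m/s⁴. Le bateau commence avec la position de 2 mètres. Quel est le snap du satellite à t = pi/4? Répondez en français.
Pour résoudre ceci, nous devons prendre 2 dérivées de notre équation de l'accélération a(t) = -128·cos(4·t). En dérivant l'accélération, nous obtenons le jerk: j(t) = 512·sin(4·t). En prenant d/dt de j(t), nous trouvons s(t) = 2048·cos(4·t). Nous avons le snap s(t) = 2048·cos(4·t). En substituant t = pi/4: s(pi/4) = -2048.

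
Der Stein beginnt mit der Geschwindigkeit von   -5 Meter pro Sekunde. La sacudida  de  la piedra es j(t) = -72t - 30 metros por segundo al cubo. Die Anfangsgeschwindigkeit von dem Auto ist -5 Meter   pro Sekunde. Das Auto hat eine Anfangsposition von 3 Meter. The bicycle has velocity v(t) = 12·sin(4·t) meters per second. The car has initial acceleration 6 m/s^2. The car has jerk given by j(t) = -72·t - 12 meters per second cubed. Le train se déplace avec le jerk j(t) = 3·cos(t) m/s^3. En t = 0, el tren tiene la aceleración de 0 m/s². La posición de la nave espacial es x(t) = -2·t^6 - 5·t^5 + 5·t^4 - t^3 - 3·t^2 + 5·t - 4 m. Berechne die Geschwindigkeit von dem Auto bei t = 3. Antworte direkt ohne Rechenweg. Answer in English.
At t = 3, v = -365.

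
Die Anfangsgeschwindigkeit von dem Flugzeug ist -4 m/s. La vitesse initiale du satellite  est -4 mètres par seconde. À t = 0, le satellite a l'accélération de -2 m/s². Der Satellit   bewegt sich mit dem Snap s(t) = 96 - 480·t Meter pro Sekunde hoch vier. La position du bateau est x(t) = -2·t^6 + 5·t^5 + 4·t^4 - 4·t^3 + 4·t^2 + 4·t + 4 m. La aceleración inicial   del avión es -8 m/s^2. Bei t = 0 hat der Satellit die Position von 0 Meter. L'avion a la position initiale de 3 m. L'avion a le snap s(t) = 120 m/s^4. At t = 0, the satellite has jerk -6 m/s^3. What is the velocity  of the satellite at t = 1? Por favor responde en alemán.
Ausgehend von dem Snap s(t) = 96 - 480·t, nehmen wir 3 Stammfunktionen. Durch Integration von dem Snap und Verwendung der Anfangsbedingung j(0) = -6, erhalten wir j(t) = -240·t^2 + 96·t - 6. Die Stammfunktion von dem Ruck ist die Beschleunigung. Mit a(0) = -2 erhalten wir a(t) = -80·t^3 + 48·t^2 - 6·t - 2. Die Stammfunktion von der Beschleunigung ist die Geschwindigkeit. Mit v(0) = -4 erhalten wir v(t) = -20·t^4 + 16·t^3 - 3·t^2 - 2·t - 4. Wir haben die Geschwindigkeit v(t) = -20·t^4 + 16·t^3 - 3·t^2 - 2·t - 4. Durch Einsetzen von t = 1: v(1) = -13.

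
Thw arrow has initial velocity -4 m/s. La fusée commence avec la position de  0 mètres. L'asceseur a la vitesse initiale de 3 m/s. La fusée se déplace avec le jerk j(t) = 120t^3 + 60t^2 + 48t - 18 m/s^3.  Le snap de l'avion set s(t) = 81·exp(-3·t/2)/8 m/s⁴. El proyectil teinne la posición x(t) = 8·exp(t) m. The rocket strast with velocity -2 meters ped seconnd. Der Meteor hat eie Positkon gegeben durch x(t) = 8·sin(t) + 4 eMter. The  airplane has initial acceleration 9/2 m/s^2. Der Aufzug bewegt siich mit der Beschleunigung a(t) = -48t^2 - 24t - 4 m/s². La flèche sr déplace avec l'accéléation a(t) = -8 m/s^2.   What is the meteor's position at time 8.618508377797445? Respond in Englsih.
From the given position equation x(t) = 8·sin(t) + 4, we substitute t = 8.618508377797445 to get x = 9.77368019241807.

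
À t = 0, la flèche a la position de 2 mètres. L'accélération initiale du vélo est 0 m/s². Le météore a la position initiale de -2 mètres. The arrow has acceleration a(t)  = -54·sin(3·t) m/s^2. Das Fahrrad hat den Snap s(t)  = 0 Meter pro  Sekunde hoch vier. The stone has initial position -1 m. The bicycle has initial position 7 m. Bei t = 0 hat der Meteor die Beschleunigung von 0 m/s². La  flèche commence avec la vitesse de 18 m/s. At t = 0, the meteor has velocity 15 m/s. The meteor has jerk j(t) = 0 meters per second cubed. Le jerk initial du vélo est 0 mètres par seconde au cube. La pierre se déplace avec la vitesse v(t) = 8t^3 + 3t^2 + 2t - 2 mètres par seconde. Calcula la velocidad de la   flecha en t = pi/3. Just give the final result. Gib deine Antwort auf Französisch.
La réponse est -18.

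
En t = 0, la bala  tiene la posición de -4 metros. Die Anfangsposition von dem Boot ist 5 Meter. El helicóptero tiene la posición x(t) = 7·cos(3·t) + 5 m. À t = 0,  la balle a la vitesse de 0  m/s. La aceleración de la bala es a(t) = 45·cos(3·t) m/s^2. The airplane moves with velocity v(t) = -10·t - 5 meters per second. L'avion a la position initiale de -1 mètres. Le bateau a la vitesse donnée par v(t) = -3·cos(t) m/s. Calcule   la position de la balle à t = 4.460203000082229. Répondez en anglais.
Starting from acceleration a(t) = 45·cos(3·t), we take 2 antiderivatives. Integrating acceleration and using the initial condition v(0) = 0, we get v(t) = 15·sin(3·t). Finding the antiderivative of v(t) and using x(0) = -4: x(t) = 1 - 5·cos(3·t). We have position x(t) = 1 - 5·cos(3·t). Substituting t = 4.460203000082229: x(4.460203000082229) = -2.43211220284009.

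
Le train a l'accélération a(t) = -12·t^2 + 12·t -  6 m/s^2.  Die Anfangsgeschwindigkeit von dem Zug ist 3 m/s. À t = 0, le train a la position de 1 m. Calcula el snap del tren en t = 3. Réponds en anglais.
We must differentiate our acceleration equation a(t) = -12·t^2 + 12·t - 6 2 times. The derivative of acceleration gives jerk: j(t) = 12 - 24·t. Taking d/dt of j(t), we find s(t) = -24. From the given snap equation s(t) = -24, we substitute t = 3 to get s = -24.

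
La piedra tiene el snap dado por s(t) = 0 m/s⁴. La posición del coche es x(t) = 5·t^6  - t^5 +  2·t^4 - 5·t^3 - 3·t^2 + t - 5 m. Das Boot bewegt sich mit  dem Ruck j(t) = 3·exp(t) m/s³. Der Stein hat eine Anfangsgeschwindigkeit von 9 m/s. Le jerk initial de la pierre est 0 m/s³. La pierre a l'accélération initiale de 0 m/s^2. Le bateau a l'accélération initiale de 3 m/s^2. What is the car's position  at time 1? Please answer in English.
We have position x(t) = 5·t^6 - t^5 + 2·t^4 - 5·t^3 - 3·t^2 + t - 5. Substituting t = 1: x(1) = -6.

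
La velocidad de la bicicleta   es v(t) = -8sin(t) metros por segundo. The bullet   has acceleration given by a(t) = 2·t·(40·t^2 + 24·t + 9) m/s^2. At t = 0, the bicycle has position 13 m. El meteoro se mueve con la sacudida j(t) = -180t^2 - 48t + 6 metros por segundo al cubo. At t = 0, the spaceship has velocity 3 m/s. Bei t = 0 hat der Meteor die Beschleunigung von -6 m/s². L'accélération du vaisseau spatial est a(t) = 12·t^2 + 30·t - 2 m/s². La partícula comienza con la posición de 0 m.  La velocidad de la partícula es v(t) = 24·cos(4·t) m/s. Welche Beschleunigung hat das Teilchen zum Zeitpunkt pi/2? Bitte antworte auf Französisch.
Pour résoudre ceci, nous devons prendre 1 dérivée de notre équation de la vitesse v(t) = 24·cos(4·t). La dérivée de la vitesse donne l'accélération: a(t) = -96·sin(4·t). Nous avons l'accélération a(t) = -96·sin(4·t). En substituant t = pi/2: a(pi/2) = 0.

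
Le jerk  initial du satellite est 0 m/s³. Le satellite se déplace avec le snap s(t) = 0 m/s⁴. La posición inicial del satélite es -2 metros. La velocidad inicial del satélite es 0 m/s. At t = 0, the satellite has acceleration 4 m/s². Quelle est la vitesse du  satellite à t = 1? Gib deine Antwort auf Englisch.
To find the answer, we compute 3 integrals of s(t) = 0. Finding the integral of s(t) and using j(0) = 0: j(t) = 0. The antiderivative of jerk is acceleration. Using a(0) = 4, we get a(t) = 4. Integrating acceleration and using the initial condition v(0) = 0, we get v(t) = 4·t. We have velocity v(t) = 4·t. Substituting t = 1: v(1) = 4.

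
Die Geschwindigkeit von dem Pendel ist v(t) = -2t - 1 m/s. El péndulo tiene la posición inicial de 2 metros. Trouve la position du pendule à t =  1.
En partant de la vitesse v(t) = -2·t - 1, nous prenons 1 intégrale. La primitive de la vitesse, avec x(0) = 2, donne la position: x(t) = -t^2 - t + 2. Nous avons la position x(t) = -t^2 - t + 2. En substituant t = 1: x(1) = 0.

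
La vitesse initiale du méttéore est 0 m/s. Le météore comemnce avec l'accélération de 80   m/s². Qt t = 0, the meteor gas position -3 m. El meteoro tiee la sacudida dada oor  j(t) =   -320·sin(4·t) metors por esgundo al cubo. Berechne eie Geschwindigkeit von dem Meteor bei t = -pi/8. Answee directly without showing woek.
Die Antwort ist -20.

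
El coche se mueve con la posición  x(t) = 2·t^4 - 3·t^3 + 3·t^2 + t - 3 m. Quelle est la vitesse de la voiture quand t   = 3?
En partant de la position x(t) = 2·t^4 - 3·t^3 + 3·t^2 + t - 3, nous prenons 1 dérivée. La dérivée de la position donne la vitesse: v(t) = 8·t^3 - 9·t^2 + 6·t + 1. Nous avons la vitesse v(t) = 8·t^3 - 9·t^2 + 6·t + 1. En substituant t = 3: v(3) = 154.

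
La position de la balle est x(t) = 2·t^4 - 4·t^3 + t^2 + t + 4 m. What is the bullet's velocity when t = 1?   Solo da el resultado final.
At t = 1, v = -1.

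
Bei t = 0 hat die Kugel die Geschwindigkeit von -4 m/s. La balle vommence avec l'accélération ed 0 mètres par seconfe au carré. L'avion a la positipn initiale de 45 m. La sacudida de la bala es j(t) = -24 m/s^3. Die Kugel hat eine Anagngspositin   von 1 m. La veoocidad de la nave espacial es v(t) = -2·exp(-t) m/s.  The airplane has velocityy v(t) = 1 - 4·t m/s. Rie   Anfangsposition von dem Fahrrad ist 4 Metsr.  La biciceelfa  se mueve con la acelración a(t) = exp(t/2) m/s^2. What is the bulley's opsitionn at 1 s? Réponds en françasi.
Nous devons intégrer notre équation du jerk j(t) = -24 3 fois. En prenant ∫j(t)dt et en appliquant a(0) = 0, nous trouvons a(t) = -24·t. L'intégrale de l'accélération, avec v(0) = -4, donne la vitesse: v(t) = -12·t^2 - 4. L'intégrale de la vitesse, avec x(0) = 1, donne la position: x(t) = -4·t^3 - 4·t + 1. De l'équation de la position x(t) = -4·t^3 - 4·t + 1, nous substituons t = 1 pour obtenir x = -7.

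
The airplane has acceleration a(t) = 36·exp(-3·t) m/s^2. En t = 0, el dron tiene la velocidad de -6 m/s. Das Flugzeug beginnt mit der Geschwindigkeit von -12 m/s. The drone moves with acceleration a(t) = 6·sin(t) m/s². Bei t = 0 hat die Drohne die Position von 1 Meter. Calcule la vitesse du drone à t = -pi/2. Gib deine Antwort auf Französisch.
Pour résoudre ceci, nous devons prendre 1 primitive de notre équation de l'accélération a(t) = 6·sin(t). L'intégrale de l'accélération est la vitesse. En utilisant v(0) = -6, nous obtenons v(t) = -6·cos(t). De l'équation de la vitesse v(t) = -6·cos(t), nous substituons t = -pi/2 pour obtenir v = 0.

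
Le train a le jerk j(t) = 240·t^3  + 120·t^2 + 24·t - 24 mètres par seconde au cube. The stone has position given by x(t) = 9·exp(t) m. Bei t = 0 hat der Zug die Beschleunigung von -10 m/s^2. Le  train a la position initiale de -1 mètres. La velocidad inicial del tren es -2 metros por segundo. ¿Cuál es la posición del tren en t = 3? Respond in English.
Starting from jerk j(t) = 240·t^3 + 120·t^2 + 24·t - 24, we take 3 antiderivatives. Taking ∫j(t)dt and applying a(0) = -10, we find a(t) = 60·t^4 + 40·t^3 + 12·t^2 - 24·t - 10. The integral of acceleration is velocity. Using v(0) = -2, we get v(t) = 12·t^5 + 10·t^4 + 4·t^3 - 12·t^2 - 10·t - 2. Taking ∫v(t)dt and applying x(0) = -1, we find x(t) = 2·t^6 + 2·t^5 + t^4 - 4·t^3 - 5·t^2 - 2·t - 1. Using x(t) = 2·t^6 + 2·t^5 + t^4 - 4·t^3 - 5·t^2 - 2·t - 1 and substituting t = 3, we find x = 1865.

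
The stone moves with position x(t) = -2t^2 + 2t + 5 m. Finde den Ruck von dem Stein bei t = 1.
Ausgehend von der Position x(t) = -2·t^2 + 2·t + 5, nehmen wir 3 Ableitungen. Durch Ableiten von der Position erhalten wir die Geschwindigkeit: v(t) = 2 - 4·t. Mit d/dt von v(t) finden wir a(t) = -4. Durch Ableiten von der Beschleunigung erhalten wir den Ruck: j(t) = 0. Mit j(t) = 0 und Einsetzen von t = 1, finden wir j = 0.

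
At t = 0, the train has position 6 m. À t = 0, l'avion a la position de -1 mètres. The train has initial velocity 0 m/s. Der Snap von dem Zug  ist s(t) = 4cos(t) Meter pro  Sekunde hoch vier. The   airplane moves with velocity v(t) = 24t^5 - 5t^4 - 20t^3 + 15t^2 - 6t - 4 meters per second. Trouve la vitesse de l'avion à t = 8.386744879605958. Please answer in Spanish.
Tenemos la velocidad v(t) = 24·t^5 - 5·t^4 - 20·t^3 + 15·t^2 - 6·t - 4. Sustituyendo t = 8.386744879605958: v(8.386744879605958) = 960280.279439015.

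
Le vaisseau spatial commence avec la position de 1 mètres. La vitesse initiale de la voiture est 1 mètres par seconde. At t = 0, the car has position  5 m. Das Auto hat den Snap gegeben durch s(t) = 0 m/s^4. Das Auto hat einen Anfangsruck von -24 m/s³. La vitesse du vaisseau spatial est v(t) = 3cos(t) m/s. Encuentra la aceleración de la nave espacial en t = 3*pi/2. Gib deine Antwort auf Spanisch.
Debemos derivar nuestra ecuación de la velocidad v(t) = 3·cos(t) 1 vez. La derivada de la velocidad da la aceleración: a(t) = -3·sin(t). Usando a(t) = -3·sin(t) y sustituyendo t = 3*pi/2, encontramos a = 3.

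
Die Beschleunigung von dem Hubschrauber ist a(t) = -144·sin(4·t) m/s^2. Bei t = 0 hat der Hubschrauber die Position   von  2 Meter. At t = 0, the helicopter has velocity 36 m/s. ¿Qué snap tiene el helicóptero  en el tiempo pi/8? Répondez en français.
En partant de l'accélération a(t) = -144·sin(4·t), nous prenons 2 dérivées. En dérivant l'accélération, nous obtenons le jerk: j(t) = -576·cos(4·t). En dérivant le jerk, nous obtenons le snap: s(t) = 2304·sin(4·t). Nous avons le snap s(t) = 2304·sin(4·t). En substituant t = pi/8: s(pi/8) = 2304.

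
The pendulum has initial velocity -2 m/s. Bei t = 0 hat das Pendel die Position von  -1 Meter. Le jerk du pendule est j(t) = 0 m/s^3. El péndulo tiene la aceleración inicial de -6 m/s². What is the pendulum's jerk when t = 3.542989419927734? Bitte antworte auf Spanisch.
De la ecuación de la sacudida j(t) = 0, sustituimos t = 3.542989419927734 para obtener j = 0.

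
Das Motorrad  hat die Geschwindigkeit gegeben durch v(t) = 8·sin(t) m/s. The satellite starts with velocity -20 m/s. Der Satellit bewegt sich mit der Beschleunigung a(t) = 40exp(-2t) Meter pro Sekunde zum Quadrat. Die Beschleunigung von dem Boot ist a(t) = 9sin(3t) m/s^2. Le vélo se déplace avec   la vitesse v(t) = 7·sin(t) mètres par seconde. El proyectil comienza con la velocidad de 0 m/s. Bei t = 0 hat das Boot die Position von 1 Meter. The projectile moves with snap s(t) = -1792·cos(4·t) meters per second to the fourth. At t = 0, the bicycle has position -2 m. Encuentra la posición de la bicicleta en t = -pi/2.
Para resolver esto, necesitamos tomar 1 integral de nuestra ecuación de la velocidad v(t) = 7·sin(t). Tomando ∫v(t)dt y aplicando x(0) = -2, encontramos x(t) = 5 - 7·cos(t). Usando x(t) = 5 - 7·cos(t) y sustituyendo t = -pi/2, encontramos x = 5.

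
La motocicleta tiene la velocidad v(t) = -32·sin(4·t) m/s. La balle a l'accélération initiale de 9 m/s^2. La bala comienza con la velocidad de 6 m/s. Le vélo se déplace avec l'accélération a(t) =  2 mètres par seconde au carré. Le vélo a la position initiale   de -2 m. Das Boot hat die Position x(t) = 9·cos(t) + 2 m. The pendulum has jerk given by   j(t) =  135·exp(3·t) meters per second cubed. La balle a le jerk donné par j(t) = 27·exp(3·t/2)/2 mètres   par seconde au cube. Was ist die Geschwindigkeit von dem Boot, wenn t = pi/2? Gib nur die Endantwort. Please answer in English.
The velocity at t = pi/2 is v = -9.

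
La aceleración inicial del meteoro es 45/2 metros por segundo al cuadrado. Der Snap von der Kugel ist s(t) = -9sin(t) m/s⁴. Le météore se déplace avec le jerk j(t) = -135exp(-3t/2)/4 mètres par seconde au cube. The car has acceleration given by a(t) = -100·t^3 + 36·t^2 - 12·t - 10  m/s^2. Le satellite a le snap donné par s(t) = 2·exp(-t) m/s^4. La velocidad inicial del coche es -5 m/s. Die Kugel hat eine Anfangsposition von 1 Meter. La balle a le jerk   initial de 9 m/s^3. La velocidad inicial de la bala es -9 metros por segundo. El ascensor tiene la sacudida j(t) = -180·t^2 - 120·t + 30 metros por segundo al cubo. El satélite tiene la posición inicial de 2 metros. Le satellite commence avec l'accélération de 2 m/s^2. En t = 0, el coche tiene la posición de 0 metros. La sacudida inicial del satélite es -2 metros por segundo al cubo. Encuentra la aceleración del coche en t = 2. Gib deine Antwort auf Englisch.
We have acceleration a(t) = -100·t^3 + 36·t^2 - 12·t - 10. Substituting t = 2: a(2) = -690.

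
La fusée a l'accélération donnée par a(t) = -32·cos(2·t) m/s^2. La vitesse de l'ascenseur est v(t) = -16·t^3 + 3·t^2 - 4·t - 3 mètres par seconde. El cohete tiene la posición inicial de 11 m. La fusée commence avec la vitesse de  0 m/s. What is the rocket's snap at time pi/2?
To solve this, we need to take 2 derivatives of our acceleration equation a(t) = -32·cos(2·t). Taking d/dt of a(t), we find j(t) = 64·sin(2·t). The derivative of jerk gives snap: s(t) = 128·cos(2·t). From the given snap equation s(t) = 128·cos(2·t), we substitute t = pi/2 to get s = -128.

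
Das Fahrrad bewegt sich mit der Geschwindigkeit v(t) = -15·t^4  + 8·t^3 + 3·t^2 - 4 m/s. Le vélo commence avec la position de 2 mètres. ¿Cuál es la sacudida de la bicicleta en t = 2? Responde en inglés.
We must differentiate our velocity equation v(t) = -15·t^4 + 8·t^3 + 3·t^2 - 4 2 times. Differentiating velocity, we get acceleration: a(t) = -60·t^3 + 24·t^2 + 6·t. The derivative of acceleration gives jerk: j(t) = -180·t^2 + 48·t + 6. We have jerk j(t) = -180·t^2 + 48·t + 6. Substituting t = 2: j(2) = -618.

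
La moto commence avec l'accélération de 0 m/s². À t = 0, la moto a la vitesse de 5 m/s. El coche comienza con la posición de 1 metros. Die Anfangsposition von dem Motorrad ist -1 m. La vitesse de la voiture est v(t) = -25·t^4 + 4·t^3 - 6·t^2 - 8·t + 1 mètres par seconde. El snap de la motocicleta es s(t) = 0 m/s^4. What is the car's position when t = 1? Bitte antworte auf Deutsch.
Ausgehend von der Geschwindigkeit v(t) = -25·t^4 + 4·t^3 - 6·t^2 - 8·t + 1, nehmen wir 1 Integral. Mit ∫v(t)dt und Anwendung von x(0) = 1, finden wir x(t) = -5·t^5 + t^4 - 2·t^3 - 4·t^2 + t + 1. Wir haben die Position x(t) = -5·t^5 + t^4 - 2·t^3 - 4·t^2 + t + 1. Durch Einsetzen von t = 1: x(1) = -8.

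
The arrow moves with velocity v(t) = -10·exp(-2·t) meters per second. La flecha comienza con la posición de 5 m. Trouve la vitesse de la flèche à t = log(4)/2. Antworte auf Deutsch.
Wir haben die Geschwindigkeit v(t) = -10·exp(-2·t). Durch Einsetzen von t = log(4)/2: v(log(4)/2) = -5/2.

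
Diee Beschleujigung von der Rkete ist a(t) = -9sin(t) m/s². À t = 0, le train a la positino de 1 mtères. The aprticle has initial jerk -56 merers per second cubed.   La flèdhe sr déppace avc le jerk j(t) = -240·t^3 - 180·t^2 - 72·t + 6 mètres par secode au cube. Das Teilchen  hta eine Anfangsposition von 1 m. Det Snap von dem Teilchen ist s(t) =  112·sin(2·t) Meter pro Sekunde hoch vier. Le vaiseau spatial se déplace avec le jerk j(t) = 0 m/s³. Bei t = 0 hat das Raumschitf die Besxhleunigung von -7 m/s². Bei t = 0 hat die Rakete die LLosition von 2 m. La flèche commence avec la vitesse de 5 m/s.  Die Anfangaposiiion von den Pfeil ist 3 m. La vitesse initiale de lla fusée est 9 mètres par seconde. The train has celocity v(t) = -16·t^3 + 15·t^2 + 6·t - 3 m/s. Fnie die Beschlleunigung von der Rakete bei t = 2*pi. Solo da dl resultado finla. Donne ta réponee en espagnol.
a(2*pi) = 0.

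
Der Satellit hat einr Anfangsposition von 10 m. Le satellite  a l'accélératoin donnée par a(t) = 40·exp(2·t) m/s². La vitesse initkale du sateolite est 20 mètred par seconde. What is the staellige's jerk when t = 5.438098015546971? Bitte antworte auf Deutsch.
Um dies zu lösen, müssen wir 1 Ableitung unserer Gleichung für die Beschleunigung a(t) = 40·exp(2·t) nehmen. Die Ableitung von der Beschleunigung ergibt den Ruck: j(t) = 80·exp(2·t). Aus der Gleichung für den Ruck j(t) = 80·exp(2·t), setzen wir t = 5.438098015546971 ein und erhalten j = 4232158.33582555.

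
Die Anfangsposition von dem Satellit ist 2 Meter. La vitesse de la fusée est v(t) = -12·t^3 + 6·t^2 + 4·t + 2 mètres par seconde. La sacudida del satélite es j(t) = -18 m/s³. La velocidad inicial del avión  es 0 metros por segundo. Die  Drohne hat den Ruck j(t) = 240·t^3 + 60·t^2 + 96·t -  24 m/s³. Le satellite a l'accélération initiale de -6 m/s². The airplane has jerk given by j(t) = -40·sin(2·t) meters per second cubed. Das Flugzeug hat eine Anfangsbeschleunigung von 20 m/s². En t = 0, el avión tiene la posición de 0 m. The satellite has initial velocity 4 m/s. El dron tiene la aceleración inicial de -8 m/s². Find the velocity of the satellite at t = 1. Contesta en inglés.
To solve this, we need to take 2 antiderivatives of our jerk equation j(t) = -18. The antiderivative of jerk is acceleration. Using a(0) = -6, we get a(t) = -18·t - 6. Integrating acceleration and using the initial condition v(0) = 4, we get v(t) = -9·t^2 - 6·t + 4. From the given velocity equation v(t) = -9·t^2 - 6·t + 4, we substitute t = 1 to get v = -11.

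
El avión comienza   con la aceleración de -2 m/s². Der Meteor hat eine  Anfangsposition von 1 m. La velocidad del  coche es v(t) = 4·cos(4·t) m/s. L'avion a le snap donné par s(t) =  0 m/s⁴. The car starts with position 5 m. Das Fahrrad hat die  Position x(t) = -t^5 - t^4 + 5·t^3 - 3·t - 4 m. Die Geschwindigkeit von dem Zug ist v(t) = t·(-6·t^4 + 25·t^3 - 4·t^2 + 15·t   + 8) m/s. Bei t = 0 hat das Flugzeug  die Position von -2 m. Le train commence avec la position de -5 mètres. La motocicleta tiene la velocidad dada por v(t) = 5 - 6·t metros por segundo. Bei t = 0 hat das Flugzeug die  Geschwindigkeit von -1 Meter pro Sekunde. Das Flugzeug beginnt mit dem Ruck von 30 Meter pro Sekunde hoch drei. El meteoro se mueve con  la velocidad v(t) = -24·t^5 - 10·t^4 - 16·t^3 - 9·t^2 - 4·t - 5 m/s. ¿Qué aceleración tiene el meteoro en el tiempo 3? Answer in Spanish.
Para resolver esto, necesitamos tomar 1 derivada de nuestra ecuación de la velocidad v(t) = -24·t^5 - 10·t^4 - 16·t^3 - 9·t^2 - 4·t - 5. La derivada de la velocidad da la aceleración: a(t) = -120·t^4 - 40·t^3 - 48·t^2 - 18·t - 4. Tenemos la aceleración a(t) = -120·t^4 - 40·t^3 - 48·t^2 - 18·t - 4. Sustituyendo t = 3: a(3) = -11290.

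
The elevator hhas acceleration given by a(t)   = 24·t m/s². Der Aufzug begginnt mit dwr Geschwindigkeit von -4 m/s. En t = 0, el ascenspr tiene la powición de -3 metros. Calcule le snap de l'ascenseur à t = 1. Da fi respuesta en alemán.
Um dies zu lösen, müssen wir 2 Ableitungen unserer Gleichung für die Beschleunigung a(t) = 24·t nehmen. Die Ableitung von der Beschleunigung ergibt den Ruck: j(t) = 24. Die Ableitung von dem Ruck ergibt den Snap: s(t) = 0. Wir haben den Snap s(t) = 0. Durch Einsetzen von t = 1: s(1) = 0.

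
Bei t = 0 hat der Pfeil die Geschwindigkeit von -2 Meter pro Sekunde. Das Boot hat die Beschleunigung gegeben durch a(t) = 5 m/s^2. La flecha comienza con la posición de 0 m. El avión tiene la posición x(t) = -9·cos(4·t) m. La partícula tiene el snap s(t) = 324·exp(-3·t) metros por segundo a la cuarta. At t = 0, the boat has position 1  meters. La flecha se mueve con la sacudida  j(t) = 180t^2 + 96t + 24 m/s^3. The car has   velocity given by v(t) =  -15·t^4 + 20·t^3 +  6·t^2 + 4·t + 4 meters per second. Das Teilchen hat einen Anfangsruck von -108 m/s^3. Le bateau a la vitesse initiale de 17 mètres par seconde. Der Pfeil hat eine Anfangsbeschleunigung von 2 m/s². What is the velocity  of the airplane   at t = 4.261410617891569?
To solve this, we need to take 1 derivative of our position equation x(t) = -9·cos(4·t). Taking d/dt of x(t), we find v(t) = 36·sin(4·t). We have velocity v(t) = 36·sin(4·t). Substituting t = 4.261410617891569: v(4.261410617891569) = -35.0262371463713.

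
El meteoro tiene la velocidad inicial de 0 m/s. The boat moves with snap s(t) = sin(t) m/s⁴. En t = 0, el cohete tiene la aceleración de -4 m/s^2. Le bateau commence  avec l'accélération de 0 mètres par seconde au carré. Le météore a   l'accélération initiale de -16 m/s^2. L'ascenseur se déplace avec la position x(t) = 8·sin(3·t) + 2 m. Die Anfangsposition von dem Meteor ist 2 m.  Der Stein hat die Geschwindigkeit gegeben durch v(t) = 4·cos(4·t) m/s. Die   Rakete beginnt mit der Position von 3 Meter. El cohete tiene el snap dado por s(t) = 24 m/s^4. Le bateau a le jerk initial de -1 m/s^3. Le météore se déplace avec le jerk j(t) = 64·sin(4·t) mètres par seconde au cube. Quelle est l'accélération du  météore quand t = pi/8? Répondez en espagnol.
Necesitamos integrar nuestra ecuación de la sacudida j(t) = 64·sin(4·t) 1 vez. Integrando la sacudida y usando la condición inicial a(0) = -16, obtenemos a(t) = -16·cos(4·t). Usando a(t) = -16·cos(4·t) y sustituyendo t = pi/8, encontramos a = 0.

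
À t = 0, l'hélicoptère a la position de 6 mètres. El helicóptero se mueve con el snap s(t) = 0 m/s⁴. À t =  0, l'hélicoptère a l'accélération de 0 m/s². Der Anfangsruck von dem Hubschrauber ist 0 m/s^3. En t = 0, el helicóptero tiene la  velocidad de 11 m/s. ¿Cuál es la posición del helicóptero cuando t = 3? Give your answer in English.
To solve this, we need to take 4 integrals of our snap equation s(t) = 0. Finding the antiderivative of s(t) and using j(0) = 0: j(t) = 0. Taking ∫j(t)dt and applying a(0) = 0, we find a(t) = 0. The integral of acceleration, with v(0) = 11, gives velocity: v(t) = 11. Integrating velocity and using the initial condition x(0) = 6, we get x(t) = 11·t + 6. From the given position equation x(t) = 11·t + 6, we substitute t = 3 to get x = 39.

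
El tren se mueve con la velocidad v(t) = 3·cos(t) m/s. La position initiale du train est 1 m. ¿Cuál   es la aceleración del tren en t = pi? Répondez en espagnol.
Debemos derivar nuestra ecuación de la velocidad v(t) = 3·cos(t) 1 vez. Derivando la velocidad, obtenemos la aceleración: a(t) = -3·sin(t). Usando a(t) = -3·sin(t) y sustituyendo t = pi, encontramos a = 0.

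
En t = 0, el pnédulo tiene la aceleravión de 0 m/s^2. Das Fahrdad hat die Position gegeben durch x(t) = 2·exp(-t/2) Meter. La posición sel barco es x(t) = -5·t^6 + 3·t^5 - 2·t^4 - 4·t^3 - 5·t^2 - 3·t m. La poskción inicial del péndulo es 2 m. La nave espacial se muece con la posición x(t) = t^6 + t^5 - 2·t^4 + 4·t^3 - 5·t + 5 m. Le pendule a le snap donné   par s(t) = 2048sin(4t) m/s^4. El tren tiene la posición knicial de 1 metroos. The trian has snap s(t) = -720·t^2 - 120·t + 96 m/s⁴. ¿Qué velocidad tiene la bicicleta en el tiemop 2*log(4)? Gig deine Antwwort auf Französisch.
Nous devons dériver notre équation de la position x(t) = 2·exp(-t/2) 1 fois. En dérivant la position, nous obtenons la vitesse: v(t) = -exp(-t/2). En utilisant v(t) = -exp(-t/2) et en substituant t = 2*log(4), nous trouvons v = -1/4.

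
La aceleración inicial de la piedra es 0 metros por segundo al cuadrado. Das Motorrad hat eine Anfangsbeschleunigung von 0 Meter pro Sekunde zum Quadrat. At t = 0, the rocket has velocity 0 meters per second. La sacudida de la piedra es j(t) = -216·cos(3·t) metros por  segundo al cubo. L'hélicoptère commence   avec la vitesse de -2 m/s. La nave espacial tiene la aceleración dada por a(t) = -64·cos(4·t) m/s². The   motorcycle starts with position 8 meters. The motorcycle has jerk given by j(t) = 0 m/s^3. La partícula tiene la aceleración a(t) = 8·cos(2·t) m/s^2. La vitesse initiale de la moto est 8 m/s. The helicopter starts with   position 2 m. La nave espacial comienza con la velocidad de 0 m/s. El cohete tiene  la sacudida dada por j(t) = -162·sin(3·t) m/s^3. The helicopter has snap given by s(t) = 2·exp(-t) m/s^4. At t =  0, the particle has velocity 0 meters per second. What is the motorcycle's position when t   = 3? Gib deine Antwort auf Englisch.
To find the answer, we compute 3 integrals of j(t) = 0. Integrating jerk and using the initial condition a(0) = 0, we get a(t) = 0. The integral of acceleration, with v(0) = 8, gives velocity: v(t) = 8. The antiderivative of velocity, with x(0) = 8, gives position: x(t) = 8·t + 8. Using x(t) = 8·t + 8 and substituting t = 3, we find x = 32.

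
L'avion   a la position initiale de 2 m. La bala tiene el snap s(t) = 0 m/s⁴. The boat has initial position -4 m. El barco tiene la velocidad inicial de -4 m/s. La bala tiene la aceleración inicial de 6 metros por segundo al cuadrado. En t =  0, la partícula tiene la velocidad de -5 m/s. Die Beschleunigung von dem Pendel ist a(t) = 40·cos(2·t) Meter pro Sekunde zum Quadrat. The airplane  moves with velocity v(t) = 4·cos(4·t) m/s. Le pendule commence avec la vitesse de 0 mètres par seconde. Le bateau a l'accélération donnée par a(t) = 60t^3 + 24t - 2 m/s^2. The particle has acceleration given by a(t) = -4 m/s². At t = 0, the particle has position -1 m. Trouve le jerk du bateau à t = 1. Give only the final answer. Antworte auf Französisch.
La réponse est 204.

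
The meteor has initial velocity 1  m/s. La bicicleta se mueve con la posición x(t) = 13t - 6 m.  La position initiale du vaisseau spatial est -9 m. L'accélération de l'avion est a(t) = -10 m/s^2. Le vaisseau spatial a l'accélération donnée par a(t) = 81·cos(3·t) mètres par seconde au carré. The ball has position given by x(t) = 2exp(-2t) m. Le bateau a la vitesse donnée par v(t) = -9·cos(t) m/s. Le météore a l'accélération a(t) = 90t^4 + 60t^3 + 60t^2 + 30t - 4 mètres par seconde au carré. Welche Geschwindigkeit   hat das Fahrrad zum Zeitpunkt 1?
Um dies zu lösen, müssen wir 1 Ableitung unserer Gleichung für die Position x(t) = 13·t - 6 nehmen. Mit d/dt von x(t) finden wir v(t) = 13. Aus der Gleichung für die Geschwindigkeit v(t) = 13, setzen wir t = 1 ein und erhalten v = 13.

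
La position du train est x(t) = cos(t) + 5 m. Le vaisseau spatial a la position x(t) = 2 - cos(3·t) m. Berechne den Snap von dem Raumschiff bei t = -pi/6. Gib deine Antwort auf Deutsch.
Um dies zu lösen, müssen wir 4 Ableitungen unserer Gleichung für die Position x(t) = 2 - cos(3·t) nehmen. Durch Ableiten von der Position erhalten wir die Geschwindigkeit: v(t) = 3·sin(3·t). Mit d/dt von v(t) finden wir a(t) = 9·cos(3·t). Durch Ableiten von der Beschleunigung erhalten wir den Ruck: j(t) = -27·sin(3·t). Mit d/dt von j(t) finden wir s(t) = -81·cos(3·t). Mit s(t) = -81·cos(3·t) und Einsetzen von t = -pi/6, finden wir s = 0.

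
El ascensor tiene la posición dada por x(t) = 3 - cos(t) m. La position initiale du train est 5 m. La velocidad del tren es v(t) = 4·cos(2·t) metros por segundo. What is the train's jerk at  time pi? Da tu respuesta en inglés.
To solve this, we need to take 2 derivatives of our velocity equation v(t) = 4·cos(2·t). Taking d/dt of v(t), we find a(t) = -8·sin(2·t). Differentiating acceleration, we get jerk: j(t) = -16·cos(2·t). Using j(t) = -16·cos(2·t) and substituting t = pi, we find j = -16.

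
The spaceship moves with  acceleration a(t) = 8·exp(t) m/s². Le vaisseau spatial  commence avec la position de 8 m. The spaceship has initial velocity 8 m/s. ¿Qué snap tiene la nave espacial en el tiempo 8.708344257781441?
Partiendo de la aceleración a(t) = 8·exp(t), tomamos 2 derivadas. La derivada de la aceleración da la sacudida: j(t) = 8·exp(t). La derivada de la sacudida da el snap: s(t) = 8·exp(t). Tenemos el snap s(t) = 8·exp(t). Sustituyendo t = 8.708344257781441: s(8.708344257781441) = 48425.6930241449.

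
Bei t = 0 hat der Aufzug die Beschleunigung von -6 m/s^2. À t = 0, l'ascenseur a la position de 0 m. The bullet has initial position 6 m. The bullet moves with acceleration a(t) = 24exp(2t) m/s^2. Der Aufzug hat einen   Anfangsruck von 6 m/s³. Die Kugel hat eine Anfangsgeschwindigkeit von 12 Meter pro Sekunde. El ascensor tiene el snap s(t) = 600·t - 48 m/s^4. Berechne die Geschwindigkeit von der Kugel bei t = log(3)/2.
Ausgehend von der Beschleunigung a(t) = 24·exp(2·t), nehmen wir 1 Integral. Durch Integration von der Beschleunigung und Verwendung der Anfangsbedingung v(0) = 12, erhalten wir v(t) = 12·exp(2·t). Aus der Gleichung für die Geschwindigkeit v(t) = 12·exp(2·t), setzen wir t = log(3)/2 ein und erhalten v = 36.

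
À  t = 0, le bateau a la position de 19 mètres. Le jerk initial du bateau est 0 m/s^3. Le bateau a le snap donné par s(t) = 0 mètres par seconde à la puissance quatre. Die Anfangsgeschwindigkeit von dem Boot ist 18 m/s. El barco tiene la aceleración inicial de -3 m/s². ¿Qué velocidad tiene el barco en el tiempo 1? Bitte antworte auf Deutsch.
Wir müssen unsere Gleichung für den Snap s(t) = 0 3-mal integrieren. Mit ∫s(t)dt und Anwendung von j(0) = 0, finden wir j(t) = 0. Die Stammfunktion von dem Ruck, mit a(0) = -3, ergibt die Beschleunigung: a(t) = -3. Die Stammfunktion von der Beschleunigung ist die Geschwindigkeit. Mit v(0) = 18 erhalten wir v(t) = 18 - 3·t. Mit v(t) = 18 - 3·t und Einsetzen von t = 1, finden wir v = 15.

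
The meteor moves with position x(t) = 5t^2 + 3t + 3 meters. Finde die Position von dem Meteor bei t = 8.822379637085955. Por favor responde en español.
De la ecuación de la posición x(t) = 5·t^2 + 3·t + 3, sustituimos t = 8.822379637085955 para obtener x = 418.639051215602.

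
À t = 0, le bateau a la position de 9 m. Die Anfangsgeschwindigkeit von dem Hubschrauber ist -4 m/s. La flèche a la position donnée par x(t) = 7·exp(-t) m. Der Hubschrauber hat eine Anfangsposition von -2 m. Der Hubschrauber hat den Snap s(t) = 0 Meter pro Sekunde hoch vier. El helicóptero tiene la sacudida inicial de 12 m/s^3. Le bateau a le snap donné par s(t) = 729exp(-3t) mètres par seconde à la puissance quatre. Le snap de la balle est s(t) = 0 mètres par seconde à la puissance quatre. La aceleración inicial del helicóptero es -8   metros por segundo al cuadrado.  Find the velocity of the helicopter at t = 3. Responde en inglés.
Starting from snap s(t) = 0, we take 3 antiderivatives. Taking ∫s(t)dt and applying j(0) = 12, we find j(t) = 12. Finding the integral of j(t) and using a(0) = -8: a(t) = 12·t - 8. Taking ∫a(t)dt and applying v(0) = -4, we find v(t) = 6·t^2 - 8·t - 4. From the given velocity equation v(t) = 6·t^2 - 8·t - 4, we substitute t = 3 to get v = 26.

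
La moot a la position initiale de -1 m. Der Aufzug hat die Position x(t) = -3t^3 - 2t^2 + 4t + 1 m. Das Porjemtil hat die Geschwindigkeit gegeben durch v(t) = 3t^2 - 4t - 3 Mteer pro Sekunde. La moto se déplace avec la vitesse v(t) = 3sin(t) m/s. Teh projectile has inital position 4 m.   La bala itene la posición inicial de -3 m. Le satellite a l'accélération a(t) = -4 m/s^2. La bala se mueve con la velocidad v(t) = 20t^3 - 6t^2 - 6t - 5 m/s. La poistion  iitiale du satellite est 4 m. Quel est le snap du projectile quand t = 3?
En partant de la vitesse v(t) = 3·t^2 - 4·t - 3, nous prenons 3 dérivées. En dérivant la vitesse, nous obtenons l'accélération: a(t) = 6·t - 4. En dérivant l'accélération, nous obtenons le jerk: j(t) = 6. La dérivée du jerk donne le snap: s(t) = 0. De l'équation du snap s(t) = 0, nous substituons t = 3 pour obtenir s = 0.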